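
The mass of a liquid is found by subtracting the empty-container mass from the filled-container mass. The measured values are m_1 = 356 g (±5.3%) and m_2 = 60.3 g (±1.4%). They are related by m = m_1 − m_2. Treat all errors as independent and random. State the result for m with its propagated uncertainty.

Absolute uncertainties add in quadrature for a linear combination:
  (δm_1)² = 356;  (δm_2)² = 0.713
δm = √(357) = 18.9 g
m = 296 g.

296 ± 18.9 g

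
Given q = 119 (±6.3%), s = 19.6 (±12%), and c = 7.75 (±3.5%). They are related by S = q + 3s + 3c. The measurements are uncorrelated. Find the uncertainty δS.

10.3

Absolute uncertainties add in quadrature for a linear combination:
  (δq)² = 56.2;  (3·δs)² = 49.8;  (3·δc)² = 0.662
δS = √(107) = 10.3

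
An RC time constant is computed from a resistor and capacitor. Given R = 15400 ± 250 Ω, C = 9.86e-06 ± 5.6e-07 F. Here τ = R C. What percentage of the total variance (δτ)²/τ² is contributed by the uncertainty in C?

92.4%

(δτ/τ)² = (1·δR/R)² + (1·δC/C)²
  R term: (1×0.0162)² = 0.000264
  C term: (1×0.0568)² = 0.00323
Total = 0.00349. Share from C = 0.00323/0.00349 = 0.924.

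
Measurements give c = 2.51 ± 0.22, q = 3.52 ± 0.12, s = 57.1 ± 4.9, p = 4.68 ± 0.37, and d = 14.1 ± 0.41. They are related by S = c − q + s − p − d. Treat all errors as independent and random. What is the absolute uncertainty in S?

4.94

S is a linear combination, so absolute uncertainties add in quadrature:
  (δc)² = 0.0484;  (δq)² = 0.0144;  (δs)² = 24.0;  (δp)² = 0.137;  (δd)² = 0.168
δS = √(24.4) = 4.94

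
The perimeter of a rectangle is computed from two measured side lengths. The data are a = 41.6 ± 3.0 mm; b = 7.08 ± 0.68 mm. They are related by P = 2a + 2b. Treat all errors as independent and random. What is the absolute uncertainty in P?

Absolute uncertainties add in quadrature for a linear combination:
  (2·δa)² = 36.0;  (2·δb)² = 1.85
δP = √(37.8) = 6.15 mm

6.15 mm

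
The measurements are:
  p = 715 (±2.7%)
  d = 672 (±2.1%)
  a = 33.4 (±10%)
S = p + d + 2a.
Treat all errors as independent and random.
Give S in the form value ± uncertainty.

For a sum/difference, combine absolute errors in quadrature:
  (δp)² = 373;  (δd)² = 199;  (2·δa)² = 44.6
δS = √(616) = 24.8
S = 1450.

1450 ± 24.8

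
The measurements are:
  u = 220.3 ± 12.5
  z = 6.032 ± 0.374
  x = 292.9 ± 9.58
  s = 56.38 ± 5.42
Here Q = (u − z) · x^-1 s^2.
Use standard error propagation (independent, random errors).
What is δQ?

473

Let w = u − z = 214.3. δw = √(δu² + δz²) = √(156 + 0.140) = 12.5, so δw/w = 0.0584.
Q is then a monomial in w, x, s:
δQ/Q = √((δw/w)² + (-1·δx/x)² + (2·δs/s)²) = √(0.00341 + 0.00107 + 0.0370) = 0.204
Q = 2325, so δQ = 0.204 × 2325 = 473.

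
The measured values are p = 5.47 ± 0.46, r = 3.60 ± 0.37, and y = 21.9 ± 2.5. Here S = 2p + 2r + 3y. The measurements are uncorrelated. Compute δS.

7.59

Sums and differences: (δS)² = Σ (cᵢ δxᵢ)².
  (2·δp)² = 0.846;  (2·δr)² = 0.548;  (3·δy)² = 56.2
δS = √(57.6) = 7.59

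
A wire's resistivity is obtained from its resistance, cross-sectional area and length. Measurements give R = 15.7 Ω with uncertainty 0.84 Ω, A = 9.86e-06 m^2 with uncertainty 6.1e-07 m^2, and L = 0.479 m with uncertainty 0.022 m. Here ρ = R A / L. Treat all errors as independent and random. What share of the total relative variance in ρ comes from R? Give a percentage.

(δρ/ρ)² = (1·δR/R)² + (1·δA/A)² + (-1·δL/L)²
  R term: (1×0.0535)² = 0.00286
  A term: (1×0.0619)² = 0.00383
  L term: (-1×0.0459)² = 0.00211
Total = 0.00880. Share from R = 0.00286/0.00880 = 0.325.

32.5%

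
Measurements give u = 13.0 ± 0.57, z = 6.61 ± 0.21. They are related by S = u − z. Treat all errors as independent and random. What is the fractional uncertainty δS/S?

Sums and differences: (δS)² = Σ (cᵢ δxᵢ)².
  (δu)² = 0.325;  (δz)² = 0.0441
δS = √(0.369) = 0.607
S = 6.39, so δS/S = 0.607/6.39 = 0.0951.

0.0951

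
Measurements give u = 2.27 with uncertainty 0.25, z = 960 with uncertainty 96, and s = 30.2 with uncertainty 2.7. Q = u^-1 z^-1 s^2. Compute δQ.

Each factor contributes (exponent × relative error)² to (δQ/Q)²:
  (-1·δu/u)² = (-1×0.110)² = 0.0121;  (-1·δz/z)² = (-1×0.100)² = 0.0100;  (2·δs/s)² = (2×0.0894)² = 0.0320
δQ/Q = √(0.0541) = 0.233
Q = 0.419, so δQ = 0.233 × 0.419 = 0.0973.

0.0973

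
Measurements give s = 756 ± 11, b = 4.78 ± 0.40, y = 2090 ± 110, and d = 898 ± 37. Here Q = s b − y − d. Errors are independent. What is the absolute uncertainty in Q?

328

Let p = s·b = 3610. δp/p = √((1·δs/s)² + (1·δb/b)²) = √(0.000212 + 0.00700) = 0.0849, so δp = 307.
Q = p − y − d: δQ = √(δp² + δy² + δd²) = √(94200 + 12100 + 1370) = 328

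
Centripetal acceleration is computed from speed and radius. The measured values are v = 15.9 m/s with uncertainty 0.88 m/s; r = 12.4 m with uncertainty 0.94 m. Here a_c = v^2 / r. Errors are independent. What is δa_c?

Relative error in a monomial: (δa_c/a_c)² = Σ (nᵢ · δxᵢ/xᵢ)².
  (2·δv/v)² = (2×0.0553)² = 0.0123;  (-1·δr/r)² = (-1×0.0758)² = 0.00575
δa_c/a_c = √(0.0180) = 0.134
a_c = 20.4 m/s^2, so δa_c = 0.134 × 20.4 = 2.74 m/s^2.

2.74 m/s^2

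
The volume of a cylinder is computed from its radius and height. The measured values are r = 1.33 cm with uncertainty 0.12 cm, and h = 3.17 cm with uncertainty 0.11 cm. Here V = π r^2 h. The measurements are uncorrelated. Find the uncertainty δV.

3.24 cm^3

V is a product of powers, so relative uncertainties combine in quadrature:
  (2·δr/r)² = (2×0.0902)² = 0.0326;  (1·δh/h)² = (1×0.0347)² = 0.00120
δV/V = √(0.0338) = 0.184
V = 17.6 cm^3, so δV = 0.184 × 17.6 = 3.24 cm^3.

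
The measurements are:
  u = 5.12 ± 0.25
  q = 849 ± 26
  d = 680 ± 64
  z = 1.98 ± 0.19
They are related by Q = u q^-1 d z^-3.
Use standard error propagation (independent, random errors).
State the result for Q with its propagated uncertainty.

Q is a product of powers, so relative uncertainties combine in quadrature:
  (1·δu/u)² = (1×0.0488)² = 0.00238;  (-1·δq/q)² = (-1×0.0306)² = 0.000938;  (1·δd/d)² = (1×0.0941)² = 0.00886;  (-3·δz/z)² = (-3×0.0960)² = 0.0829
δQ/Q = √(0.0951) = 0.308
Q = 0.528, so δQ = 0.308 × 0.528 = 0.163.

0.528 ± 0.163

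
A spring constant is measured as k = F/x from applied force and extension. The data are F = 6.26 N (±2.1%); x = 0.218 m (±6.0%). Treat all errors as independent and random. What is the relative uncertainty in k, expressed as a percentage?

k is a product of powers, so relative uncertainties combine in quadrature:
  (1·δF/F)² = (1×0.0210)² = 0.000441;  (-1·δx/x)² = (-1×0.0600)² = 0.00360
δk/k = √(0.00404) = 0.0636

6.36%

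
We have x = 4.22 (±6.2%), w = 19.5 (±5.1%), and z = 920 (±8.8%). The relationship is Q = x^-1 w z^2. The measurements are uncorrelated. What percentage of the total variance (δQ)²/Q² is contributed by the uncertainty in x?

(δQ/Q)² = (-1·δx/x)² + (1·δw/w)² + (2·δz/z)²
  x term: (-1×0.0620)² = 0.00384
  w term: (1×0.0510)² = 0.00260
  z term: (2×0.0880)² = 0.0310
Total = 0.0374. Share from x = 0.00384/0.0374 = 0.103.

10.3%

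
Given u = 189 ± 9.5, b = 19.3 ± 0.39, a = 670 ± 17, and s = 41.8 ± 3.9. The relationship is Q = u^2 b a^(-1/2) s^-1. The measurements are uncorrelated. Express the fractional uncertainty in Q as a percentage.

Products/powers → add relative errors in quadrature, weighted by exponent:
  (2·δu/u)² = (2×0.0503)² = 0.0101;  (1·δb/b)² = (1×0.0202)² = 0.000408;  (−½·δa/a)² = (-0.5×0.0254)² = 0.000161;  (-1·δs/s)² = (-1×0.0933)² = 0.00871
δQ/Q = √(0.0194) = 0.139

13.9%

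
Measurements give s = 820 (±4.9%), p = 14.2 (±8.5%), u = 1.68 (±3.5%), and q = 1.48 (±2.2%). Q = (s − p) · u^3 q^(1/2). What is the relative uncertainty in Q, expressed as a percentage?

11.7%

Let w = s − p = 806. δw = √(δs² + δp²) = √(1610 + 1.46) = 40.2, so δw/w = 0.0499.
Q is then a monomial in w, u, q:
δQ/Q = √((δw/w)² + (3·δu/u)² + (½·δq/q)²) = √(0.00249 + 0.0110 + 0.000121) = 0.117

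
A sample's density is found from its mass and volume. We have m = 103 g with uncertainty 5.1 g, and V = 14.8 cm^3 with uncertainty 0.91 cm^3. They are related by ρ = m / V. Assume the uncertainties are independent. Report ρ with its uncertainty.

6.96 ± 0.549 g/cm^3

Since ρ is a product/quotient, work with relative uncertainties:
  (1·δm/m)² = (1×0.0495)² = 0.00245;  (-1·δV/V)² = (-1×0.0615)² = 0.00378
δρ/ρ = √(0.00623) = 0.0789
ρ = 6.96 g/cm^3, so δρ = 0.0789 × 6.96 = 0.549 g/cm^3.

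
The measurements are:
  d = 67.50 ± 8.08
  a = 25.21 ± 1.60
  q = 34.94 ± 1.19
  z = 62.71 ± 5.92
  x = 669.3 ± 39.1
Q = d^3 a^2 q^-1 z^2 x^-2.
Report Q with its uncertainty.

49110 ± 21700

Relative error in a monomial: (δQ/Q)² = Σ (nᵢ · δxᵢ/xᵢ)².
  (3·δd/d)² = (3×0.120)² = 0.129;  (2·δa/a)² = (2×0.0635)² = 0.0161;  (-1·δq/q)² = (-1×0.0341)² = 0.00116;  (2·δz/z)² = (2×0.0944)² = 0.0356;  (-2·δx/x)² = (-2×0.0584)² = 0.0137
δQ/Q = √(0.196) = 0.442
Q = 49110, so δQ = 0.442 × 49110 = 21700.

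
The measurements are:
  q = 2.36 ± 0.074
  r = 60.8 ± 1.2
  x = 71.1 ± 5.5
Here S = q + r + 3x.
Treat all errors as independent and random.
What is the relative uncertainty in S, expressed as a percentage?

5.98%

Absolute uncertainties add in quadrature for a linear combination:
  (δq)² = 0.00548;  (δr)² = 1.44;  (3·δx)² = 272
δS = √(274) = 16.5
S = 276, so δS/S = 16.5/276 = 0.0598.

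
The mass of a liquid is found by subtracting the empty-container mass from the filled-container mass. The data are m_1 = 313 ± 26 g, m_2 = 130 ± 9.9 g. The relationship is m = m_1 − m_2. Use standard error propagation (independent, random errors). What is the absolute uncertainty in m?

27.8 g

Absolute uncertainties add in quadrature for a linear combination:
  (δm_1)² = 676;  (δm_2)² = 98.0
δm = √(774) = 27.8 g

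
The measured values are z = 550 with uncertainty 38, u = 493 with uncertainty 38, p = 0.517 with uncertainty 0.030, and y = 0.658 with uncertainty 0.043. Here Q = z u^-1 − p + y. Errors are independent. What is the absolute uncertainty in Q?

Let w = z·u^-1 = 1.12. δw/w = √((1·δz/z)² + (-1·δu/u)²) = √(0.00477 + 0.00594) = 0.104, so δw = 0.115.
Q = w − p + y: δQ = √(δw² + δp² + δy²) = √(0.0133 + 0.000900 + 0.00185) = 0.127

0.127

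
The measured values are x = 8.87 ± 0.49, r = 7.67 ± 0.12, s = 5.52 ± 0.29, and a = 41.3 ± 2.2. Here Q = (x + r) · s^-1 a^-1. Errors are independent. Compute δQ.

0.00586

Let u = x + r = 16.5. δu = √(δx² + δr²) = √(0.240 + 0.0144) = 0.504, so δu/u = 0.0305.
Q is then a monomial in u, s, a:
δQ/Q = √((δu/u)² + (-1·δs/s)² + (-1·δa/a)²) = √(0.000930 + 0.00276 + 0.00284) = 0.0808
Q = 0.0726, so δQ = 0.0808 × 0.0726 = 0.00586.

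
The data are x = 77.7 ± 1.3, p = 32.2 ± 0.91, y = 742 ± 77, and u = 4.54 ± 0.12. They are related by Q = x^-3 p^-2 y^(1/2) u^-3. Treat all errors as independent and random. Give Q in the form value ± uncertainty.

Relative error in a monomial: (δQ/Q)² = Σ (nᵢ · δxᵢ/xᵢ)².
  (-3·δx/x)² = (-3×0.0167)² = 0.00252;  (-2·δp/p)² = (-2×0.0283)² = 0.00319;  (½·δy/y)² = (0.5×0.104)² = 0.00269;  (-3·δu/u)² = (-3×0.0264)² = 0.00629
δQ/Q = √(0.0147) = 0.121
Q = 5.98e-10, so δQ = 0.121 × 5.98e-10 = 7.25e-11.

(5.98 ± 0.725) × 10^-10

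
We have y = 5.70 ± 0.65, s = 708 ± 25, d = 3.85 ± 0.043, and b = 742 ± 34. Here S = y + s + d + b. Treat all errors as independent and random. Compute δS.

Sums and differences: (δS)² = Σ (cᵢ δxᵢ)².
  (δy)² = 0.423;  (δs)² = 625;  (δd)² = 0.00185;  (δb)² = 1160
δS = √(1780) = 42.2

42.2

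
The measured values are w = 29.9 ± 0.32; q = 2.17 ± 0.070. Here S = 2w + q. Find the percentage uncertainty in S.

Sums and differences: (δS)² = Σ (cᵢ δxᵢ)².
  (2·δw)² = 0.410;  (δq)² = 0.00490
δS = √(0.415) = 0.644
S = 62.0, so δS/S = 0.644/62.0 = 0.0104.

1.04%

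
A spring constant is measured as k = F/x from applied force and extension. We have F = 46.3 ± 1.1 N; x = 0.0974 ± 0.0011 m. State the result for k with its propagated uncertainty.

475 ± 12.5 N/m

Each factor contributes (exponent × relative error)² to (δk/k)²:
  (1·δF/F)² = (1×0.0238)² = 0.000564;  (-1·δx/x)² = (-1×0.0113)² = 0.000128
δk/k = √(0.000692) = 0.0263
k = 475 N/m, so δk = 0.0263 × 475 = 12.5 N/m.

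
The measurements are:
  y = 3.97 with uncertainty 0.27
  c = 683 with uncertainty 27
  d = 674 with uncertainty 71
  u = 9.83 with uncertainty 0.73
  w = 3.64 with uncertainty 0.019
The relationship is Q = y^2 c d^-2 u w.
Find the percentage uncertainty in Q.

Each factor contributes (exponent × relative error)² to (δQ/Q)²:
  (2·δy/y)² = (2×0.0680)² = 0.0185;  (1·δc/c)² = (1×0.0395)² = 0.00156;  (-2·δd/d)² = (-2×0.105)² = 0.0444;  (1·δu/u)² = (1×0.0743)² = 0.00551;  (1·δw/w)² = (1×0.00522)² = 2.72e-05
δQ/Q = √(0.0700) = 0.265

26.5%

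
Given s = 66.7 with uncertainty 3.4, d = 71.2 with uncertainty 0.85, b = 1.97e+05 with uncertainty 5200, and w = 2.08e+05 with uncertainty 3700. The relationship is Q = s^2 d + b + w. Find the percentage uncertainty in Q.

Let p = s^2·d = 3.17e+05. δp/p = √((2·δs/s)² + (1·δd/d)²) = √(0.0104 + 0.000143) = 0.103, so δp = 32500.
Q = p + b + w: δQ = √(δp² + δb² + δw²) = √(1.06e+09 + 2.7e+07 + 1.37e+07) = 33100
Q = 7.22e+05, so δQ/Q = 33100/7.22e+05 = 0.0459.

4.59%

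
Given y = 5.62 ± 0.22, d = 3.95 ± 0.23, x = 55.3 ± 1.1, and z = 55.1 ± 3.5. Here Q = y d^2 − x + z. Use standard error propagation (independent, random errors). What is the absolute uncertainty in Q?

Let p = y·d^2 = 87.7. δp/p = √((1·δy/y)² + (2·δd/d)²) = √(0.00153 + 0.0136) = 0.123, so δp = 10.8.
Q = p − x + z: δQ = √(δp² + δx² + δz²) = √(116 + 1.21 + 12.2) = 11.4

11.4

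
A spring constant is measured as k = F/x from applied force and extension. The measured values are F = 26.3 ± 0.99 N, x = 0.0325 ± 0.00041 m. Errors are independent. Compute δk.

32.1 N/m

k is a product of powers, so relative uncertainties combine in quadrature:
  (1·δF/F)² = (1×0.0376)² = 0.00142;  (-1·δx/x)² = (-1×0.0126)² = 0.000159
δk/k = √(0.00158) = 0.0397
k = 809 N/m, so δk = 0.0397 × 809 = 32.1 N/m.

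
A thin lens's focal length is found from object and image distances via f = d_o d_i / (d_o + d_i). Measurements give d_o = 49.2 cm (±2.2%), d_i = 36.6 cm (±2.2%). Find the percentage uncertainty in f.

∂f/∂d_o = (d_i/(d_o+d_i))² = 0.182;  ∂f/∂d_i = (d_o/(d_o+d_i))² = 0.329
δf = √((∂f/∂d_o · δd_o)² + (∂f/∂d_i · δd_i)²) = √(0.0388 + 0.0701) = 0.330 cm
f = 21.0 cm, so δf/f = 0.330/21.0 = 0.0157.

1.57%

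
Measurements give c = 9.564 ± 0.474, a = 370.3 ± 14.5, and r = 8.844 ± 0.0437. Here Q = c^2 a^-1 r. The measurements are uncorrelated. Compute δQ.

0.233

Products/powers → add relative errors in quadrature, weighted by exponent:
  (2·δc/c)² = (2×0.0496)² = 0.00983;  (-1·δa/a)² = (-1×0.0392)² = 0.00153;  (1·δr/r)² = (1×0.00494)² = 2.44e-05
δQ/Q = √(0.0114) = 0.107
Q = 2.185, so δQ = 0.107 × 2.185 = 0.233.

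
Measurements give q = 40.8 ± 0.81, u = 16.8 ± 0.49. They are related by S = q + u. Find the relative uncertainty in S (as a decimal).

0.0164

For a sum/difference, combine absolute errors in quadrature:
  (δq)² = 0.656;  (δu)² = 0.240
δS = √(0.896) = 0.947
S = 57.6, so δS/S = 0.947/57.6 = 0.0164.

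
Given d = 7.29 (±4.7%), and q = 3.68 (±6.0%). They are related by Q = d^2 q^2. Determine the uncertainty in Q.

110

For a monomial Q ∝ d^2, q^2, fractional errors add in quadrature:
  (2·δd/d)² = (2×0.0470)² = 0.00884;  (2·δq/q)² = (2×0.0600)² = 0.0144
δQ/Q = √(0.0232) = 0.152
Q = 720, so δQ = 0.152 × 720 = 110.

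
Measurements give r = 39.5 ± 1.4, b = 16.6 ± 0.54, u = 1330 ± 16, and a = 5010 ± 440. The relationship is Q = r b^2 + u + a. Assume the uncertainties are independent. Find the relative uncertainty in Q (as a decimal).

0.0533

Let p = r·b^2 = 10900. δp/p = √((1·δr/r)² + (2·δb/b)²) = √(0.00126 + 0.00423) = 0.0741, so δp = 806.
Q = p + u + a: δQ = √(δp² + δu² + δa²) = √(6.5e+05 + 256 + 1.94e+05) = 919
Q = 17200, so δQ/Q = 919/17200 = 0.0533.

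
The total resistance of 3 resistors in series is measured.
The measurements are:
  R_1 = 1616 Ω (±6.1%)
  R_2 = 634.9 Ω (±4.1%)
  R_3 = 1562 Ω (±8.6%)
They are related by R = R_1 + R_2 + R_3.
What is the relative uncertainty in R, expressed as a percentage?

Sums and differences: (δR)² = Σ (cᵢ δxᵢ)².
  (δR_1)² = 9720;  (δR_2)² = 678;  (δR_3)² = 18000
δR = √(28400) = 169 Ω
R = 3813 Ω, so δR/R = 169/3813 = 0.0442.

4.42%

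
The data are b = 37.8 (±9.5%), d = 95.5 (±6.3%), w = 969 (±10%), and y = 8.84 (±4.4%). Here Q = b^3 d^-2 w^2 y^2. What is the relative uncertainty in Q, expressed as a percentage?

38.1%

Q is a product of powers, so relative uncertainties combine in quadrature:
  (3·δb/b)² = (3×0.0950)² = 0.0812;  (-2·δd/d)² = (-2×0.0630)² = 0.0159;  (2·δw/w)² = (2×0.100)² = 0.0400;  (2·δy/y)² = (2×0.0440)² = 0.00774
δQ/Q = √(0.145) = 0.381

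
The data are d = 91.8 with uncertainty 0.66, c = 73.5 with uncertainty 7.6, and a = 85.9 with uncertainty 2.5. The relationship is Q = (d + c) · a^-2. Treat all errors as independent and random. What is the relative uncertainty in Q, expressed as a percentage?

Let u = d + c = 165. δu = √(δd² + δc²) = √(0.436 + 57.8) = 7.63, so δu/u = 0.0462.
Q is then a monomial in u, a:
δQ/Q = √((δu/u)² + (-2·δa/a)²) = √(0.00213 + 0.00339) = 0.0743

7.43%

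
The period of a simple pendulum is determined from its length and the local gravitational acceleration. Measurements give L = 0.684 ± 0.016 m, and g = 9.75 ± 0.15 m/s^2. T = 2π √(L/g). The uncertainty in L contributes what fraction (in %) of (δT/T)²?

69.8%

(δT/T)² = (½·δL/L)² + (−½·δg/g)²
  L term: (0.5×0.0234)² = 0.000137
  g term: (-0.5×0.0154)² = 5.92e-05
Total = 0.000196. Share from L = 0.000137/0.000196 = 0.698.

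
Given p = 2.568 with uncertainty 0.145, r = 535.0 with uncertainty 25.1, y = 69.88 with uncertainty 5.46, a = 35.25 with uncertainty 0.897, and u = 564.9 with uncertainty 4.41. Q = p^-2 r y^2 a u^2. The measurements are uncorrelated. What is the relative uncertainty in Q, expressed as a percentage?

20.1%

Since Q is a product/quotient, work with relative uncertainties:
  (-2·δp/p)² = (-2×0.0565)² = 0.0128;  (1·δr/r)² = (1×0.0469)² = 0.00220;  (2·δy/y)² = (2×0.0781)² = 0.0244;  (1·δa/a)² = (1×0.0254)² = 0.000648;  (2·δu/u)² = (2×0.00781)² = 0.000244
δQ/Q = √(0.0403) = 0.201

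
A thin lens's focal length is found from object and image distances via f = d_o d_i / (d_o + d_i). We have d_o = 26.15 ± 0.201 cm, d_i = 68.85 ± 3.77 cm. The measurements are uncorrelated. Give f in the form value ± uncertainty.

18.95 ± 0.305 cm

∂f/∂d_o = (d_i/(d_o+d_i))² = 0.525;  ∂f/∂d_i = (d_o/(d_o+d_i))² = 0.0758
δf = √((∂f/∂d_o · δd_o)² + (∂f/∂d_i · δd_i)²) = √(0.0111 + 0.0816) = 0.305 cm
f = 18.95 cm.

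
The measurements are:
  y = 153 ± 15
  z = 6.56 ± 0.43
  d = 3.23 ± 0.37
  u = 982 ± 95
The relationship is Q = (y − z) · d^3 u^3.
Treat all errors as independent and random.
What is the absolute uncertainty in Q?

2.16e+12

Let w = y − z = 146. δw = √(δy² + δz²) = √(225 + 0.185) = 15.0, so δw/w = 0.102.
Q is then a monomial in w, d, u:
δQ/Q = √((δw/w)² + (3·δd/d)² + (3·δu/u)²) = √(0.0105 + 0.118 + 0.0842) = 0.461
Q = 4.67e+12, so δQ = 0.461 × 4.67e+12 = 2.16e+12.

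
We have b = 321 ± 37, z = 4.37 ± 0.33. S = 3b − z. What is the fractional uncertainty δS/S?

0.116

Sums and differences: (δS)² = Σ (cᵢ δxᵢ)².
  (3·δb)² = 12300;  (δz)² = 0.109
δS = √(12300) = 111
S = 959, so δS/S = 111/959 = 0.116.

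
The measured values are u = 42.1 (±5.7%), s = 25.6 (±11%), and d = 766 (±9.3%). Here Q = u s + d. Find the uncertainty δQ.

Let p = u·s = 1080. δp/p = √((1·δu/u)² + (1·δs/s)²) = √(0.00325 + 0.0121) = 0.124, so δp = 134.
Q = p + d: δQ = √(δp² + δd²) = √(17800 + 5070) = 151

151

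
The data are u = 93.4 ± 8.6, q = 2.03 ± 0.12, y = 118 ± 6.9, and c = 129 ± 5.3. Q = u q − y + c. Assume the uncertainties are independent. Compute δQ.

Let p = u·q = 190. δp/p = √((1·δu/u)² + (1·δq/q)²) = √(0.00848 + 0.00349) = 0.109, so δp = 20.7.
Q = p − y + c: δQ = √(δp² + δy² + δc²) = √(430 + 47.6 + 28.1) = 22.5

22.5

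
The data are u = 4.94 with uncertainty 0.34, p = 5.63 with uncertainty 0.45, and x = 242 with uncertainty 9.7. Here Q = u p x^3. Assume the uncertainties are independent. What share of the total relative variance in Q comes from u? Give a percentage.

18.5%

(δQ/Q)² = (1·δu/u)² + (1·δp/p)² + (3·δx/x)²
  u term: (1×0.0688)² = 0.00474
  p term: (1×0.0799)² = 0.00639
  x term: (3×0.0401)² = 0.0145
Total = 0.0256. Share from u = 0.00474/0.0256 = 0.185.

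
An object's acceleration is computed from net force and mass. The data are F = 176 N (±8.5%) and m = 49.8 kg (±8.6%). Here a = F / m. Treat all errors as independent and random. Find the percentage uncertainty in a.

Products/powers → add relative errors in quadrature, weighted by exponent:
  (1·δF/F)² = (1×0.0850)² = 0.00723;  (-1·δm/m)² = (-1×0.0860)² = 0.00740
δa/a = √(0.0146) = 0.121

12.1%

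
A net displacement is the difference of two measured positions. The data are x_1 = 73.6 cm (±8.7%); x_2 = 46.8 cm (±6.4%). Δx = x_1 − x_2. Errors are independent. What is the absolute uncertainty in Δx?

7.07 cm

For a sum/difference, combine absolute errors in quadrature:
  (δx_1)² = 41.0;  (δx_2)² = 8.97
δΔx = √(50.0) = 7.07 cm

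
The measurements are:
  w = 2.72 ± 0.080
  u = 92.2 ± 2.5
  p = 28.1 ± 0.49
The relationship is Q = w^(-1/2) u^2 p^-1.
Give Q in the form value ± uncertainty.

Each factor contributes (exponent × relative error)² to (δQ/Q)²:
  (−½·δw/w)² = (-0.5×0.0294)² = 0.000216;  (2·δu/u)² = (2×0.0271)² = 0.00294;  (-1·δp/p)² = (-1×0.0174)² = 0.000304
δQ/Q = √(0.00346) = 0.0588
Q = 183, so δQ = 0.0588 × 183 = 10.8.

183 ± 10.8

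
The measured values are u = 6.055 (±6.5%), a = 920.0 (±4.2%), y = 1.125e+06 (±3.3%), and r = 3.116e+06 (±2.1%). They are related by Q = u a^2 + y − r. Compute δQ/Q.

Let p = u·a^2 = 5.125e+06. δp/p = √((1·δu/u)² + (2·δa/a)²) = √(0.00423 + 0.00706) = 0.106, so δp = 5.44e+05.
Q = p + y − r: δQ = √(δp² + δy² + δr²) = √(2.96e+11 + 1.38e+09 + 4.28e+09) = 5.5e+05
Q = 3.134e+06, so δQ/Q = 5.5e+05/3.134e+06 = 0.175.

0.175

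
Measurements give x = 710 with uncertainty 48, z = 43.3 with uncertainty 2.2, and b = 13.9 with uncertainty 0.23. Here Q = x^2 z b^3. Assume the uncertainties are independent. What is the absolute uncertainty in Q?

Each factor contributes (exponent × relative error)² to (δQ/Q)²:
  (2·δx/x)² = (2×0.0676)² = 0.0183;  (1·δz/z)² = (1×0.0508)² = 0.00258;  (3·δb/b)² = (3×0.0165)² = 0.00246
δQ/Q = √(0.0233) = 0.153
Q = 5.86e+10, so δQ = 0.153 × 5.86e+10 = 8.95e+09.

8.95e+09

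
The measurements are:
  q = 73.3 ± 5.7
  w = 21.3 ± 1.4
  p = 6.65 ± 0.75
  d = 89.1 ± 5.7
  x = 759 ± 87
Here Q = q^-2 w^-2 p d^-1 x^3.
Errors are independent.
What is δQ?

Since Q is a product/quotient, work with relative uncertainties:
  (-2·δq/q)² = (-2×0.0778)² = 0.0242;  (-2·δw/w)² = (-2×0.0657)² = 0.0173;  (1·δp/p)² = (1×0.113)² = 0.0127;  (-1·δd/d)² = (-1×0.0640)² = 0.00409;  (3·δx/x)² = (3×0.115)² = 0.118
δQ/Q = √(0.177) = 0.420
Q = 13.4, so δQ = 0.420 × 13.4 = 5.62.

5.62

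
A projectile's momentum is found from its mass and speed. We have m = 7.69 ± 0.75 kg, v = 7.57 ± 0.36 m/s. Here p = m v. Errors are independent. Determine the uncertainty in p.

6.32 kg·m/s

For a monomial p ∝ m, v, fractional errors add in quadrature:
  (1·δm/m)² = (1×0.0975)² = 0.00951;  (1·δv/v)² = (1×0.0476)² = 0.00226
δp/p = √(0.0118) = 0.109
p = 58.2 kg·m/s, so δp = 0.109 × 58.2 = 6.32 kg·m/s.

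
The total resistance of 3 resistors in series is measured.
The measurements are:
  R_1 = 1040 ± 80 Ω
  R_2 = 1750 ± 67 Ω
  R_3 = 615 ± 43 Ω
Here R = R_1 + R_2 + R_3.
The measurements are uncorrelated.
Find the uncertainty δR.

113 Ω

Each term contributes (cᵢ δxᵢ)² to (δR)²:
  (δR_1)² = 6400;  (δR_2)² = 4490;  (δR_3)² = 1850
δR = √(12700) = 113 Ω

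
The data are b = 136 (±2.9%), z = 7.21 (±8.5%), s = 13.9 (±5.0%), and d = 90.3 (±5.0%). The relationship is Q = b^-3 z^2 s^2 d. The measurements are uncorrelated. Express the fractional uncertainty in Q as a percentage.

Each factor contributes (exponent × relative error)² to (δQ/Q)²:
  (-3·δb/b)² = (-3×0.0290)² = 0.00757;  (2·δz/z)² = (2×0.0850)² = 0.0289;  (2·δs/s)² = (2×0.0500)² = 0.0100;  (1·δd/d)² = (1×0.0500)² = 0.00250
δQ/Q = √(0.0490) = 0.221

22.1%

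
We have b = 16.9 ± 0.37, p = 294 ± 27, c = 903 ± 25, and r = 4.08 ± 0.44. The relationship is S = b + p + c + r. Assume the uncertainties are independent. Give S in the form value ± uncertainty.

Absolute uncertainties add in quadrature for a linear combination:
  (δb)² = 0.137;  (δp)² = 729;  (δc)² = 625;  (δr)² = 0.194
δS = √(1350) = 36.8
S = 1220.

1220 ± 36.8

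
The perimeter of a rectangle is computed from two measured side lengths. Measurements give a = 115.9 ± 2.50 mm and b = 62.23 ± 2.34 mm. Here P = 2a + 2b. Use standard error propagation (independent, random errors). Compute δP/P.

0.0192

Sums and differences: (δP)² = Σ (cᵢ δxᵢ)².
  (2·δa)² = 25.0;  (2·δb)² = 21.9
δP = √(46.9) = 6.85 mm
P = 356.3 mm, so δP/P = 6.85/356.3 = 0.0192.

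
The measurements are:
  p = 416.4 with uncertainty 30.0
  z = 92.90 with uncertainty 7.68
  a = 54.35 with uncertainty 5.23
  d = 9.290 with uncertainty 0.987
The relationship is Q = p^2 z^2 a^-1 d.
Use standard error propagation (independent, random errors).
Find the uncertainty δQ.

6.7e+07

Products/powers → add relative errors in quadrature, weighted by exponent:
  (2·δp/p)² = (2×0.0720)² = 0.0208;  (2·δz/z)² = (2×0.0827)² = 0.0273;  (-1·δa/a)² = (-1×0.0962)² = 0.00926;  (1·δd/d)² = (1×0.106)² = 0.0113
δQ/Q = √(0.0686) = 0.262
Q = 2.558e+08, so δQ = 0.262 × 2.558e+08 = 6.7e+07.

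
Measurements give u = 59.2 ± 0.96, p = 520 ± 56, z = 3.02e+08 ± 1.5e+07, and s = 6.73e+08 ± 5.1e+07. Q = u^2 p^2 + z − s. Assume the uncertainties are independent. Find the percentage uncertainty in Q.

37.0%

Let w = u^2·p^2 = 9.48e+08. δw/w = √((2·δu/u)² + (2·δp/p)²) = √(0.00105 + 0.0464) = 0.218, so δw = 2.06e+08.
Q = w + z − s: δQ = √(δw² + δz² + δs²) = √(4.26e+16 + 2.25e+14 + 2.6e+15) = 2.13e+08
Q = 5.77e+08, so δQ/Q = 2.13e+08/5.77e+08 = 0.370.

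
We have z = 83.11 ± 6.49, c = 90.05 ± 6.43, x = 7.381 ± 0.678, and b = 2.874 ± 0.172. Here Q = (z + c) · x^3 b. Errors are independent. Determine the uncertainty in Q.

57400

Let u = z + c = 173.2. δu = √(δz² + δc²) = √(42.1 + 41.3) = 9.14, so δu/u = 0.0528.
Q is then a monomial in u, x, b:
δQ/Q = √((δu/u)² + (3·δx/x)² + (1·δb/b)²) = √(0.00278 + 0.0759 + 0.00358) = 0.287
Q = 200100, so δQ = 0.287 × 200100 = 57400.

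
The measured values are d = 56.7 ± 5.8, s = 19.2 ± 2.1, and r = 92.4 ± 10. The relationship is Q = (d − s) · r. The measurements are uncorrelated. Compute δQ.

682

Let u = d − s = 37.5. δu = √(δd² + δs²) = √(33.6 + 4.41) = 6.17, so δu/u = 0.164.
Q is then a monomial in u, r:
δQ/Q = √((δu/u)² + (1·δr/r)²) = √(0.0271 + 0.0117) = 0.197
Q = 3460, so δQ = 0.197 × 3460 = 682.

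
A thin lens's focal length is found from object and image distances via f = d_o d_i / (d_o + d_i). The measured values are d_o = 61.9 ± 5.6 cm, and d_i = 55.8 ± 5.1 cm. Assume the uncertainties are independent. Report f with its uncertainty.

29.3 ± 1.89 cm

∂f/∂d_o = (d_i/(d_o+d_i))² = 0.225;  ∂f/∂d_i = (d_o/(d_o+d_i))² = 0.277
δf = √((∂f/∂d_o · δd_o)² + (∂f/∂d_i · δd_i)²) = √(1.58 + 1.99) = 1.89 cm
f = 29.3 cm.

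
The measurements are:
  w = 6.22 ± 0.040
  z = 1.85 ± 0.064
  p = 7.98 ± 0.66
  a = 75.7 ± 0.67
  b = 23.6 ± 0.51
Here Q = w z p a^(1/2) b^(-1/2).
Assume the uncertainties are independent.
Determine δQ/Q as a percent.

9.06%

Each factor contributes (exponent × relative error)² to (δQ/Q)²:
  (1·δw/w)² = (1×0.00643)² = 4.14e-05;  (1·δz/z)² = (1×0.0346)² = 0.00120;  (1·δp/p)² = (1×0.0827)² = 0.00684;  (½·δa/a)² = (0.5×0.00885)² = 1.96e-05;  (−½·δb/b)² = (-0.5×0.0216)² = 0.000117
δQ/Q = √(0.00821) = 0.0906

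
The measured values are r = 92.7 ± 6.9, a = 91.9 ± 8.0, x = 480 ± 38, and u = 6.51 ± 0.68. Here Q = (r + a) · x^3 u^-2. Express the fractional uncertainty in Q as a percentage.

32.1%

Let w = r + a = 185. δw = √(δr² + δa²) = √(47.6 + 64.0) = 10.6, so δw/w = 0.0572.
Q is then a monomial in w, x, u:
δQ/Q = √((δw/w)² + (3·δx/x)² + (-2·δu/u)²) = √(0.00328 + 0.0564 + 0.0436) = 0.321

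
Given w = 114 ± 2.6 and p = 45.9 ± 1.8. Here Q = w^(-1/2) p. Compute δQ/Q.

Q is a product of powers, so relative uncertainties combine in quadrature:
  (−½·δw/w)² = (-0.5×0.0228)² = 0.000130;  (1·δp/p)² = (1×0.0392)² = 0.00154
δQ/Q = √(0.00167) = 0.0408

0.0408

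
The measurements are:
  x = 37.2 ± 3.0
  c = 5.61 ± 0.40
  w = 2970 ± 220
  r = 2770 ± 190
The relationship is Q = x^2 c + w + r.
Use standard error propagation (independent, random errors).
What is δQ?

1400

Let p = x^2·c = 7760. δp/p = √((2·δx/x)² + (1·δc/c)²) = √(0.0260 + 0.00508) = 0.176, so δp = 1370.
Q = p + w + r: δQ = √(δp² + δw² + δr²) = √(1.87e+06 + 48400 + 36100) = 1400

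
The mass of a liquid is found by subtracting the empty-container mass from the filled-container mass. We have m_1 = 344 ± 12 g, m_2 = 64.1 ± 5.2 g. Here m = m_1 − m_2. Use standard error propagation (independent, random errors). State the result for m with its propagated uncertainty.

m is a linear combination, so absolute uncertainties add in quadrature:
  (δm_1)² = 144;  (δm_2)² = 27.0
δm = √(171) = 13.1 g
m = 280 g.

280 ± 13.1 g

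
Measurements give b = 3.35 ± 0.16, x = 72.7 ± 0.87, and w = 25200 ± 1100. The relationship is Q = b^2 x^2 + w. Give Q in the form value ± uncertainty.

84500 ± 5940

Let p = b^2·x^2 = 59300. δp/p = √((2·δb/b)² + (2·δx/x)²) = √(0.00912 + 0.000573) = 0.0985, so δp = 5840.
Q = p + w: δQ = √(δp² + δw²) = √(3.41e+07 + 1.21e+06) = 5940
Q = 84500.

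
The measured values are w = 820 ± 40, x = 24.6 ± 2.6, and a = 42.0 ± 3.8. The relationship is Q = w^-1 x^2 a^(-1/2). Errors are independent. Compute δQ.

0.0252

Products/powers → add relative errors in quadrature, weighted by exponent:
  (-1·δw/w)² = (-1×0.0488)² = 0.00238;  (2·δx/x)² = (2×0.106)² = 0.0447;  (−½·δa/a)² = (-0.5×0.0905)² = 0.00205
δQ/Q = √(0.0491) = 0.222
Q = 0.114, so δQ = 0.222 × 0.114 = 0.0252.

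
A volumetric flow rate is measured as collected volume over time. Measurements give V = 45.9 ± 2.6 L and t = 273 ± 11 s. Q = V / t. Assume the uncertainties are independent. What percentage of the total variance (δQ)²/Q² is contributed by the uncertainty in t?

33.6%

(δQ/Q)² = (1·δV/V)² + (-1·δt/t)²
  V term: (1×0.0566)² = 0.00321
  t term: (-1×0.0403)² = 0.00162
Total = 0.00483. Share from t = 0.00162/0.00483 = 0.336.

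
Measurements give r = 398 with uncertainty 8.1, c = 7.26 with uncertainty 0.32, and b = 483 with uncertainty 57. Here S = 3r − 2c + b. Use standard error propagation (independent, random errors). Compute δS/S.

S is a linear combination, so absolute uncertainties add in quadrature:
  (3·δr)² = 590;  (2·δc)² = 0.410;  (δb)² = 3250
δS = √(3840) = 62.0
S = 1660, so δS/S = 62.0/1660 = 0.0373.

0.0373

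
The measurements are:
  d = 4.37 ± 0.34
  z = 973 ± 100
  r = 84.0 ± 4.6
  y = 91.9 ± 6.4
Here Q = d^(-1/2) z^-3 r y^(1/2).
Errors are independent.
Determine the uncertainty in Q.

Relative error in a monomial: (δQ/Q)² = Σ (nᵢ · δxᵢ/xᵢ)².
  (−½·δd/d)² = (-0.5×0.0778)² = 0.00151;  (-3·δz/z)² = (-3×0.103)² = 0.0951;  (1·δr/r)² = (1×0.0548)² = 0.00300;  (½·δy/y)² = (0.5×0.0696)² = 0.00121
δQ/Q = √(0.101) = 0.317
Q = 4.18e-07, so δQ = 0.317 × 4.18e-07 = 1.33e-07.

1.33e-07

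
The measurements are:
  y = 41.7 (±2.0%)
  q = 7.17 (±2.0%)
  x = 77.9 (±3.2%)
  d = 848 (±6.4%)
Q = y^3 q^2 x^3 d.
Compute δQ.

2.03e+14

Q is a product of powers, so relative uncertainties combine in quadrature:
  (3·δy/y)² = (3×0.0200)² = 0.00360;  (2·δq/q)² = (2×0.0200)² = 0.00160;  (3·δx/x)² = (3×0.0320)² = 0.00922;  (1·δd/d)² = (1×0.0640)² = 0.00410
δQ/Q = √(0.0185) = 0.136
Q = 1.49e+15, so δQ = 0.136 × 1.49e+15 = 2.03e+14.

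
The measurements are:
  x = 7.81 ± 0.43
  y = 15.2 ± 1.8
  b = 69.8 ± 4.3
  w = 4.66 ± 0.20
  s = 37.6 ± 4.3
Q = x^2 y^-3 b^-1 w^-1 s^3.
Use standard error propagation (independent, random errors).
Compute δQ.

1.45

For a monomial Q ∝ x^2, y^-3, b^-1, w^-1, s^3, fractional errors add in quadrature:
  (2·δx/x)² = (2×0.0551)² = 0.0121;  (-3·δy/y)² = (-3×0.118)² = 0.126;  (-1·δb/b)² = (-1×0.0616)² = 0.00380;  (-1·δw/w)² = (-1×0.0429)² = 0.00184;  (3·δs/s)² = (3×0.114)² = 0.118
δQ/Q = √(0.262) = 0.512
Q = 2.84, so δQ = 0.512 × 2.84 = 1.45.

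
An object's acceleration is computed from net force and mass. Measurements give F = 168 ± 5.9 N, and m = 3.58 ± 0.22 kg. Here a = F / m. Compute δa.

3.32 m/s^2

For a monomial a ∝ F, m^-1, fractional errors add in quadrature:
  (1·δF/F)² = (1×0.0351)² = 0.00123;  (-1·δm/m)² = (-1×0.0615)² = 0.00378
δa/a = √(0.00501) = 0.0708
a = 46.9 m/s^2, so δa = 0.0708 × 46.9 = 3.32 m/s^2.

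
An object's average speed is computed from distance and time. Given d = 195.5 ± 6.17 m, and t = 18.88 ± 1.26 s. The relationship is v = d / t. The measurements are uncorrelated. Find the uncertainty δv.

0.764 m/s

Each factor contributes (exponent × relative error)² to (δv/v)²:
  (1·δd/d)² = (1×0.0316)² = 0.000996;  (-1·δt/t)² = (-1×0.0667)² = 0.00445
δv/v = √(0.00545) = 0.0738
v = 10.35 m/s, so δv = 0.0738 × 10.35 = 0.764 m/s.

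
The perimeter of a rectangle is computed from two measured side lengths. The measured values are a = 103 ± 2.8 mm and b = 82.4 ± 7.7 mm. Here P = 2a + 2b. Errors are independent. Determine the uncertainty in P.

P is a linear combination, so absolute uncertainties add in quadrature:
  (2·δa)² = 31.4;  (2·δb)² = 237
δP = √(269) = 16.4 mm

16.4 mm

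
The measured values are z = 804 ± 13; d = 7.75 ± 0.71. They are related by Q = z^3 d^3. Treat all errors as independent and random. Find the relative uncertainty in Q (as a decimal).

Since Q is a product/quotient, work with relative uncertainties:
  (3·δz/z)² = (3×0.0162)² = 0.00235;  (3·δd/d)² = (3×0.0916)² = 0.0755
δQ/Q = √(0.0779) = 0.279

0.279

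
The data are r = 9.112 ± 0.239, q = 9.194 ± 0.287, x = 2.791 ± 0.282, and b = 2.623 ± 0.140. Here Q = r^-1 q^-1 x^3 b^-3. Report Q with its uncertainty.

Q is a product of powers, so relative uncertainties combine in quadrature:
  (-1·δr/r)² = (-1×0.0262)² = 0.000688;  (-1·δq/q)² = (-1×0.0312)² = 0.000974;  (3·δx/x)² = (3×0.101)² = 0.0919;  (-3·δb/b)² = (-3×0.0534)² = 0.0256
δQ/Q = √(0.119) = 0.345
Q = 0.01438, so δQ = 0.345 × 0.01438 = 0.00496.

0.01438 ± 0.00496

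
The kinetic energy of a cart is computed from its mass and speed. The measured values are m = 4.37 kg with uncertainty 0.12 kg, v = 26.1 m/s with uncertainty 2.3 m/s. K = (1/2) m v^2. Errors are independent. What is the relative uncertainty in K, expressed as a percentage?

17.8%

Relative error in a monomial: (δK/K)² = Σ (nᵢ · δxᵢ/xᵢ)².
  (1·δm/m)² = (1×0.0275)² = 0.000754;  (2·δv/v)² = (2×0.0881)² = 0.0311
δK/K = √(0.0318) = 0.178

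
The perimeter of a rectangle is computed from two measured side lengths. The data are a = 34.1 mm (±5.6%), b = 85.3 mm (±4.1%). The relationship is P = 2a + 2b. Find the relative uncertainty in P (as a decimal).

0.0334

P is a linear combination, so absolute uncertainties add in quadrature:
  (2·δa)² = 14.6;  (2·δb)² = 48.9
δP = √(63.5) = 7.97 mm
P = 239 mm, so δP/P = 7.97/239 = 0.0334.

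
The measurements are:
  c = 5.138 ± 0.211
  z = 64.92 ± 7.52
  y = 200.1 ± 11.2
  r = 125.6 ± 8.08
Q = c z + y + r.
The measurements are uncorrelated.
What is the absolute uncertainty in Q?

43.3

Let p = c·z = 333.6. δp/p = √((1·δc/c)² + (1·δz/z)²) = √(0.00169 + 0.0134) = 0.123, so δp = 41.0.
Q = p + y + r: δQ = √(δp² + δy² + δr²) = √(1680 + 125 + 65.3) = 43.3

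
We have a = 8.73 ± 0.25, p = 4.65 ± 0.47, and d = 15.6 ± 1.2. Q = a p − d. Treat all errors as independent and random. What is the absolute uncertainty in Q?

4.43

Let w = a·p = 40.6. δw/w = √((1·δa/a)² + (1·δp/p)²) = √(0.000820 + 0.0102) = 0.105, so δw = 4.26.
Q = w − d: δQ = √(δw² + δd²) = √(18.2 + 1.44) = 4.43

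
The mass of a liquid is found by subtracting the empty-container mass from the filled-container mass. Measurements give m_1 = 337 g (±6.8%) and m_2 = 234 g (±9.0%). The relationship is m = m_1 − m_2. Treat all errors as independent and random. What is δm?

31.1 g

Absolute uncertainties add in quadrature for a linear combination:
  (δm_1)² = 525;  (δm_2)² = 444
δm = √(969) = 31.1 g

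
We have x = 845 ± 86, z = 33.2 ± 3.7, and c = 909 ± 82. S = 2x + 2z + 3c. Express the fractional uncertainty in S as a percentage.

6.70%

S is a linear combination, so absolute uncertainties add in quadrature:
  (2·δx)² = 29600;  (2·δz)² = 54.8;  (3·δc)² = 60500
δS = √(90200) = 300
S = 4480, so δS/S = 300/4480 = 0.0670.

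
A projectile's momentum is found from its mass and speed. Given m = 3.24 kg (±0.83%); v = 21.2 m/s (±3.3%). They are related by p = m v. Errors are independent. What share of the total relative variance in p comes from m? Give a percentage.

5.95%

(δp/p)² = (1·δm/m)² + (1·δv/v)²
  m term: (1×0.00830)² = 6.89e-05
  v term: (1×0.0330)² = 0.00109
Total = 0.00116. Share from m = 6.89e-05/0.00116 = 0.0595.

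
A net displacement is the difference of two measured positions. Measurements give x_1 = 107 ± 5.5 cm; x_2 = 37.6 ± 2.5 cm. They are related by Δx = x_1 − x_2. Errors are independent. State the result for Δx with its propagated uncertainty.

Δx is a linear combination, so absolute uncertainties add in quadrature:
  (δx_1)² = 30.2;  (δx_2)² = 6.25
δΔx = √(36.5) = 6.04 cm
Δx = 69.4 cm.

69.4 ± 6.04 cm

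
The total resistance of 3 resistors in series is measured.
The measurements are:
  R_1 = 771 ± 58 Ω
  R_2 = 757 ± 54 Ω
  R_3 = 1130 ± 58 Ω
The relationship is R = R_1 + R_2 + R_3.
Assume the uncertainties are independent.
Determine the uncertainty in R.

R is a linear combination, so absolute uncertainties add in quadrature:
  (δR_1)² = 3360;  (δR_2)² = 2920;  (δR_3)² = 3360
δR = √(9640) = 98.2 Ω

98.2 Ω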